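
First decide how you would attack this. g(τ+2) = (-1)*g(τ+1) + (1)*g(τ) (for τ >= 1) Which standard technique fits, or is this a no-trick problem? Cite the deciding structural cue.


Diagnosis: the characteristic-root method — the recurrence is linear and homogeneous with constant coefficients, so the ansatz r^τ turns it into a polynomial equation for r.


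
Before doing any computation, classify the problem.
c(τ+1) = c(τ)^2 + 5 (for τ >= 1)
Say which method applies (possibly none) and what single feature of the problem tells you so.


Best approach: no special technique — the unknown sequence enters the update nonlinearly, so no linear method fits the recurrence as written — direct iteration remains.


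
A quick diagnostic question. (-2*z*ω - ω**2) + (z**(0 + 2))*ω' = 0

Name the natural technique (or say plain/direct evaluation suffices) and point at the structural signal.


Technique: the homogeneous substitution — the slope is degree-zero homogeneous: the ratio substitution v = ω/z collapses it. Rearranged, this also fits the Bernoulli template directly; the homogeneous substitution reads the structure without the rearrangement.


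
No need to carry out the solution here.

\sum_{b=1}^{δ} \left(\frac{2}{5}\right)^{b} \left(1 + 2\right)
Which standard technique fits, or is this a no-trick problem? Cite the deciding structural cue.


Verdict: the geometric series formula — the ratio of consecutive terms is the constant \frac{2}{5}, independent of the index — a geometric sum.


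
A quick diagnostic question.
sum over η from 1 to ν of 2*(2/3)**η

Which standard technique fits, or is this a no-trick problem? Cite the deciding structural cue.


Technique: the geometric series formula — consecutive terms stand in a fixed index-free ratio — the geometric sum formula closes it.


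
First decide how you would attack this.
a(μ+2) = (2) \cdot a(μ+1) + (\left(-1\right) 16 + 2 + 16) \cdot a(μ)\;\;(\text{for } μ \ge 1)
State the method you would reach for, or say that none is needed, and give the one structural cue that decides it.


Verdict: the characteristic-root method — the recurrence treats every index alike (constant coefficients, no forcing) — precisely the regime where r^μ trials close it.


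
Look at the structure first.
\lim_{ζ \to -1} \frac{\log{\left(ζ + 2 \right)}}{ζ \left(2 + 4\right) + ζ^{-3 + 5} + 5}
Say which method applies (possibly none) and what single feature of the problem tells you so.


Diagnosis: l'Hôpital's rule (0/0) — the 0/0 form at -1 is the signature situation for l'Hôpital's rule. Known elementary limits would finish this too — the rule just bypasses the case analysis.


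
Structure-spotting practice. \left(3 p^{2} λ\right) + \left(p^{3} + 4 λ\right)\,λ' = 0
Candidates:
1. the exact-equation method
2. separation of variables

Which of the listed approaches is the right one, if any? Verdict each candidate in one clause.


Verdict: the exact-equation method — because the two cross partials coincide, the form is conservative as written — recover its potential in (p, λ).
- the exact-equation method — yes, a natural case for it.
- separation of variables: no algebra isolates the independent variable on one side and the unknown on the other.


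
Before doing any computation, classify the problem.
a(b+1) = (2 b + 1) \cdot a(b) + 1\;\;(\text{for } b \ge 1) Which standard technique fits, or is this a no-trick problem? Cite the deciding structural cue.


Technique: a summation factor — it is first-order linear but the coefficient 2 b + 1 depends on the index, so multiply through by a summation factor to telescope it.


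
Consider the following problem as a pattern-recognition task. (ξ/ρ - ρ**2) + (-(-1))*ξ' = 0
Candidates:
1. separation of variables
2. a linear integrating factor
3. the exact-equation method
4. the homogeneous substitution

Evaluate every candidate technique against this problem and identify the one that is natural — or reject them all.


Diagnosis: a linear integrating factor — the unknown enters only to the first power against a nonzero forcing term — the integrating-factor template applies directly.
- separation of variables — the two dependences are entangled, not a clean product of one-variable pieces.
- a linear integrating factor: applicable, and directly so.
- the exact-equation method: no potential function has this form as its differential, as written.
- the homogeneous substitution — the ratio substitution does not collapse this equation.


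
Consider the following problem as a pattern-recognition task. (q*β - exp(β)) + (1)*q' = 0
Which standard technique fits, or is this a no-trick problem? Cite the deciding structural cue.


Method: a linear integrating factor — arrange it as q' + β·q = (the forcing term) and the integrating factor does the rest.


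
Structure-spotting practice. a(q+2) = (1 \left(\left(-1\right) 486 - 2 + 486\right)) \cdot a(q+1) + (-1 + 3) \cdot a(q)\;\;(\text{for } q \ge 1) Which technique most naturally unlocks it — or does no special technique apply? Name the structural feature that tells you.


Method: the characteristic-root method — the recurrence is linear and homogeneous with constant coefficients, so the ansatz r^q turns it into a polynomial equation for r.


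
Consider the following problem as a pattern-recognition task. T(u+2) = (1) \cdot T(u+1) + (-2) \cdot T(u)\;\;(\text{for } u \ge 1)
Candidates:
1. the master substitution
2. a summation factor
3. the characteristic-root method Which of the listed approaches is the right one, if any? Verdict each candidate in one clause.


Method: the characteristic-root method — because shifting u leaves the equation's coefficients unchanged, exponential trials reduce it to algebra.
- the master substitution: the recursion steps by a constant offset, so exponential reindexing is pointless.
- a summation factor — the recurrence reaches back more than one step, outside the first-order family a summation factor normalizes.
- the characteristic-root method — a fit — the right tool for this form.


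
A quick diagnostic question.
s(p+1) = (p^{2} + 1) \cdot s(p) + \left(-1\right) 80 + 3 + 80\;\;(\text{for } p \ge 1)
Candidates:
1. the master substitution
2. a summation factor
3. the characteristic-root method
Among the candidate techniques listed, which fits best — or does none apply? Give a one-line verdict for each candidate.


Best approach: a summation factor — first-order linear but the coefficient p^{2} + 1 moves with the index — divide by the cumulative product and telescope.
- the master substitution: the recursive argument is a shift of the index, not a fixed fraction of it.
- a summation factor — applies; the problem has the shape this method handles.
- the characteristic-root method — the coefficients change with the index, which the root method cannot absorb.


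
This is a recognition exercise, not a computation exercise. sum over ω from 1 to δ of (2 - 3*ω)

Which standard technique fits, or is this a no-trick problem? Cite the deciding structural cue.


Best approach: no special technique — nothing telescopes and nothing is geometric; polynomial terms in ω sum term by term.


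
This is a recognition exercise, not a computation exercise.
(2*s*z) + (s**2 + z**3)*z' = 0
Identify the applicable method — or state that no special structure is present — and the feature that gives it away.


Method: the exact-equation method — checking ∂/∂z of 2*s*z against ∂/∂s of s**2 + z**3: they match — the equation is exact as it stands.


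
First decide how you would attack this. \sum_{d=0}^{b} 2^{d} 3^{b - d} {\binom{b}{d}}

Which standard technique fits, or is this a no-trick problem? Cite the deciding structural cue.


Technique: the binomial theorem — {\binom{b}{d}} weighting matched powers of 2 and 3 is the expanded form of (2 + 3)^b — fold it back up.


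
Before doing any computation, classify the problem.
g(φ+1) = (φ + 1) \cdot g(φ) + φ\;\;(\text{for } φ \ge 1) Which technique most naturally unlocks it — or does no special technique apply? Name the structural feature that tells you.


Best approach: a summation factor — normalize by the running product of φ + 1: the left side becomes a difference, and differences sum.


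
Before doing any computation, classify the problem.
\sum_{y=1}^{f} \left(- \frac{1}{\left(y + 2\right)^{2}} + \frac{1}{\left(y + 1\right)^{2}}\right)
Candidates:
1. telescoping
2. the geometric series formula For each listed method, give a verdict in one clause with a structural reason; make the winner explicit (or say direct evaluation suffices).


Verdict: telescoping — write out three consecutive terms and watch the interior cancel: the advanced copy one term subtracts reappears as the very next term's leading piece, pair after pair.
- telescoping — yes, a natural case for it.
- the geometric series formula: dividing successive terms gives an index-dependent quantity, not a constant.


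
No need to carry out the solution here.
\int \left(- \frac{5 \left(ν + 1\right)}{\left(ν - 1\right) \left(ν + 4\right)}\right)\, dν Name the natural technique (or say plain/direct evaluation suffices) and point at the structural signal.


Method: partial fractions — a proper rational integrand whose denominator splits into simpler factors — decompose into partial fractions first.


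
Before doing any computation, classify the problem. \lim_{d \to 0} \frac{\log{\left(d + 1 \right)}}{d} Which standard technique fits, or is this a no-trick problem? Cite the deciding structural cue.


Method: l'Hôpital's rule (0/0) — the 0/0 form at 0 is the signature situation for l'Hôpital's rule. The standard small-argument limits would also carry it; the rule is the systematic route.


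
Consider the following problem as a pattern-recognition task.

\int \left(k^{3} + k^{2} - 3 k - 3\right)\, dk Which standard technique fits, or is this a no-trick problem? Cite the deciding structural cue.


Verdict: no special technique — nothing composite, nothing rational, nothing trigonometric — each constant-multiple power of k integrates by the power rule alone.


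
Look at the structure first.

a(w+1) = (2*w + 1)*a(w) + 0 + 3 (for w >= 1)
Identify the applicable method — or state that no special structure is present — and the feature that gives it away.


Verdict: a summation factor — with the index-dependent coefficient 2*w + 1, dividing by the cumulative product turns the left side into a pure difference.


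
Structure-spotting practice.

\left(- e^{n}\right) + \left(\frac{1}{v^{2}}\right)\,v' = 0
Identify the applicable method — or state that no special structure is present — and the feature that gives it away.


Best approach: separation of variables — one side of the product carries the independent variable, the other the unknown — the textbook separation shape. The cross-partial test also passes here (vacuously, each side single-variable); the potential-function route would work, separation is simply more immediate.


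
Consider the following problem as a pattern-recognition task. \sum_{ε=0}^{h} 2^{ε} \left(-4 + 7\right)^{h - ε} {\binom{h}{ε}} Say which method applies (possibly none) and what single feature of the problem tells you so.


Technique: the binomial theorem — the summand is term ε of a binomial expansion in 2 and (-4 + 7); the whole sum is a single power.


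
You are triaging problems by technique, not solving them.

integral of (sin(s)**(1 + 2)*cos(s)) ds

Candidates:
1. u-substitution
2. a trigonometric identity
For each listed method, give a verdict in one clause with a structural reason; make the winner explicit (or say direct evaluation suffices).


Verdict: u-substitution — collected, the integrand has one factor that is, up to a constant, the derivative of an inner expression the rest depends on — substitute for that inner expression.
- u-substitution — yes — fits the structure here.
- a trigonometric identity — no identity rewrites this into an easier trigonometric form.


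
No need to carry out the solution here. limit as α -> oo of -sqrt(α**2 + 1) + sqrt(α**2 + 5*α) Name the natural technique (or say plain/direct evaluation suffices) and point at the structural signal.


Diagnosis: conjugate multiplication — the ∞ − ∞ radical form is the exact trigger for the conjugate maneuver.


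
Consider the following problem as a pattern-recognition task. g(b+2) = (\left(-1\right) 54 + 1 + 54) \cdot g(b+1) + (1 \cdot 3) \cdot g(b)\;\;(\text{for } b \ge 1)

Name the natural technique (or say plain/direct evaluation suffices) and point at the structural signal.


Technique: the characteristic-root method — the recurrence treats every index alike (constant coefficients, no forcing) — precisely the regime where r^b trials close it.


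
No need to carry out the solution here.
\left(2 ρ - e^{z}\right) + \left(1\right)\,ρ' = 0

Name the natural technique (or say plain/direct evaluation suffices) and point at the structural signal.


Method: a linear integrating factor — linear in the unknown with genuine forcing: multiply through by the exponential of the integrated coefficient and the left side closes into one derivative.


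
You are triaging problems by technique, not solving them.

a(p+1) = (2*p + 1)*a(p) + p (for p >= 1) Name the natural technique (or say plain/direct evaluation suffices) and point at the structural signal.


Method: a summation factor — one-term recursion with variable weight 2*p + 1 is solved by product normalization, not by root-finding.


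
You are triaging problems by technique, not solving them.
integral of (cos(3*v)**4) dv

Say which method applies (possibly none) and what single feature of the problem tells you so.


Diagnosis: a trigonometric identity — cos(3*v)**4 carries an even exponent — trade it for double-angle cosines before integrating.


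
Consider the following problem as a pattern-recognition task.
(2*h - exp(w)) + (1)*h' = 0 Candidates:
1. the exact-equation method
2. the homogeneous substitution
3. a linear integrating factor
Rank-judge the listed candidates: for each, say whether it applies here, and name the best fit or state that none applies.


Method: a linear integrating factor — the equation is linear in h with coefficient 2; multiplying by the integrating factor exp(∫2) makes the left side a perfect derivative.
- the exact-equation method: the cross partial derivatives disagree, so no single potential exists.
- the homogeneous substitution: rescaling both variables together changes the slope, so no ratio substitution collapses it.
- a linear integrating factor: yes — fits the structure here.


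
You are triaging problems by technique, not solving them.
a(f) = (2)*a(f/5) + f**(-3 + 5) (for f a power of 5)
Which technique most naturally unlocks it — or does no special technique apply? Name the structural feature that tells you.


Verdict: the master substitution — index division is the fingerprint: f/5 in the recursive call means substitute f = 5^m.


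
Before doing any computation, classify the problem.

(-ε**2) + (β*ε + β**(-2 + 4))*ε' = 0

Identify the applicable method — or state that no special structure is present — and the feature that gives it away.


Method: the homogeneous substitution — the slope's numerator and denominator share total degree; set v = ε/β and the equation drops to separable form. Suitably rearranged — at times with the variables' roles exchanged — this doubles as a Bernoulli equation; the homogeneous reading needs no such setup.


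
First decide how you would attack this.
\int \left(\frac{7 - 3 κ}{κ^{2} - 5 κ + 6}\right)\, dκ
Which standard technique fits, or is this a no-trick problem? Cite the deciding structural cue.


Technique: partial fractions — each factor of κ^{2} - 5 κ + 6 owns one elementary piece of the integrand — separate them and integrate piecewise.


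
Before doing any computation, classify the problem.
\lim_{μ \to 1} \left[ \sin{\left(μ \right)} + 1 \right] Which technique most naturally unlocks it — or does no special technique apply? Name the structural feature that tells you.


Diagnosis: no special technique — the function is continuous at 1; evaluation is itself the limit, no machinery required.


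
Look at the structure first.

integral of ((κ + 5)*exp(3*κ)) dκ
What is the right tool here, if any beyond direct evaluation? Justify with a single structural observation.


Verdict: integration by parts — the integrand splits as κ + 5 times exp(3*κ) — repeatedly differentiating the polynomial part kills it, which is the parts ladder.


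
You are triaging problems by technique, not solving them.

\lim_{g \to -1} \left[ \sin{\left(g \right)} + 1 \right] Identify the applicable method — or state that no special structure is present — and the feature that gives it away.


Method: no special technique — no vanishing denominator and no indeterminate clash at the point — evaluation is immediate.


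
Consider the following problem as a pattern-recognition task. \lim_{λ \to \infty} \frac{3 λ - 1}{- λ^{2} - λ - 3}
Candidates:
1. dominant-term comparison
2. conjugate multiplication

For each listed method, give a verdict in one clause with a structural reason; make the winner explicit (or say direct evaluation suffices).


Diagnosis: dominant-term comparison — at large λ only the top-degree terms survive; compare the leading terms and the limit falls out.
- dominant-term comparison — yes, a natural case for it.
- conjugate multiplication: the conjugate move applies to radical differences, which this is not.


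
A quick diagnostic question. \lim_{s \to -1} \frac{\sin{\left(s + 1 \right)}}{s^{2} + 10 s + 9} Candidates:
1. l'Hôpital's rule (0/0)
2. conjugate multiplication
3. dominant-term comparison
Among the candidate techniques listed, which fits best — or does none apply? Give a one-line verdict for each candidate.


Diagnosis: l'Hôpital's rule (0/0) — plug in -1: top and bottom both hit zero, so differentiate each and retry. A first-order expansion at the point is an equally standard path; the rule packages it.
- l'Hôpital's rule (0/0) — a fit — the right tool for this form.
- conjugate multiplication: there is no infinity-minus-infinity radical difference to rationalize.
- dominant-term comparison — no dominant power emerges to decide the limit by degree comparison.


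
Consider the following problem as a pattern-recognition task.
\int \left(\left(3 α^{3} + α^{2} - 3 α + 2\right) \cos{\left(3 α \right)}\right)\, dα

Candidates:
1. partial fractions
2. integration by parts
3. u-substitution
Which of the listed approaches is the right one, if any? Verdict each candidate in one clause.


Verdict: integration by parts — differentiate 3 α^{3} + α^{2} - 3 α + 2, integrate \cos{\left(3 α \right)}: each pass lowers the polynomial degree, so parts terminates.
- partial fractions — the expression is not a ratio of polynomials that decomposes further.
- integration by parts: a fit — the right tool for this form.
- u-substitution — no subexpression of the integrand serves as a whole-integral substitution inner — individual terms may offer their own, but none carries its derivative as a factor of the full integrand; a working change of variable would have to be constructed from outside the expression.


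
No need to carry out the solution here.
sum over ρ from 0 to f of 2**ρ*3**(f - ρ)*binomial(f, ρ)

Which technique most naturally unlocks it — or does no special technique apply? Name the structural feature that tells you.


Best approach: the binomial theorem — the summand is term ρ of a binomial expansion in 2 and 3; the whole sum is a single power.


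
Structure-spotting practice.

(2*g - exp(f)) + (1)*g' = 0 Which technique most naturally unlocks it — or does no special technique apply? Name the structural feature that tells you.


Diagnosis: a linear integrating factor — first power of g, nonzero forcing: the integrating-factor recipe applies verbatim with p = 2.


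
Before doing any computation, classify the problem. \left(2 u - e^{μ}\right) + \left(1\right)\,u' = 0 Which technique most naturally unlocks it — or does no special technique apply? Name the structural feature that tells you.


Verdict: a linear integrating factor — arrange it as u' + 2·u = (the forcing term) and the integrating factor does the rest.


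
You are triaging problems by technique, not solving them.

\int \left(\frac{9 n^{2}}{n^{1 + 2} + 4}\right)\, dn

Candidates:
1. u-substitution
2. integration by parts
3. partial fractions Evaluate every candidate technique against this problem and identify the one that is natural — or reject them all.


Diagnosis: u-substitution — spotting that 9 n^{2} is a constant multiple of the derivative of (n^{1 + 2} + 4) is the key observation — substitute u = (n^{1 + 2} + 4) and the integral becomes one-dimensional in u.
- u-substitution: applies; the problem has the shape this method handles.
- integration by parts: the nonconstant-polynomial-times-standard-kernel pattern (an exp, sine, cosine, or logarithm partner) is absent.
- partial fractions: proper and rational, yes, but the denominator has no factorization over the rationals to exploit.


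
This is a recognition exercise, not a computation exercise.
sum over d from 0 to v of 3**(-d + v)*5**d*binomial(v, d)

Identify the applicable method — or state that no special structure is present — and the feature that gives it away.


Diagnosis: the binomial theorem — binomial(v, d) weighting matched powers of 5 and 3 is the expanded form of (5 + 3)^v — fold it back up.


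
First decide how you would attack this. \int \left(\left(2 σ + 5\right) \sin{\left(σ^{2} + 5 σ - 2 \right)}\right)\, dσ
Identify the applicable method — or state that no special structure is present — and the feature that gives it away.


Best approach: u-substitution — viewed as a product, the integrand is a composition evaluated at σ^{2} + 5 σ - 2 times (a constant multiple of) that inner expression's derivative, so u = σ^{2} + 5 σ - 2 makes it elementary.


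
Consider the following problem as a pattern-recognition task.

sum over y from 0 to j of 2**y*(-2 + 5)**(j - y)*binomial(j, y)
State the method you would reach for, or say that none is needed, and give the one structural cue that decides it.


Method: the binomial theorem — the summand is term y of a binomial expansion in 2 and (-2 + 5); the whole sum is a single power.


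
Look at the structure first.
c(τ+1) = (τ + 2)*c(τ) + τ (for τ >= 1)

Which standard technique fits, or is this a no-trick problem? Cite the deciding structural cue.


Technique: a summation factor — because the multiplier τ + 2 is index-dependent, divide through by its running product and sum the resulting differences.


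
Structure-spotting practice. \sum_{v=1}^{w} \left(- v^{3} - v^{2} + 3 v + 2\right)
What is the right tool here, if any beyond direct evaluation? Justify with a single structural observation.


Diagnosis: no special technique — the summand is a plain polynomial in v (expanding first if it arrives factored); standard power-sum formulas evaluate it term by term.


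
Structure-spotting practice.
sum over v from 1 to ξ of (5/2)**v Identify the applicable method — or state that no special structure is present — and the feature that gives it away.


Method: the geometric series formula — consecutive terms stand in a fixed index-free ratio — the geometric sum formula closes it.


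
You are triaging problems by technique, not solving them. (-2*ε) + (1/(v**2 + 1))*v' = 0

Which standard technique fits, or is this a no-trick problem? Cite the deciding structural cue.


Best approach: separation of variables — separating collects all v-dependence with the derivative and leaves all ε-dependence opposite: variables separate. The cross-partial test also passes here (vacuously, each side single-variable); the potential-function route would work, separation is simply more immediate.


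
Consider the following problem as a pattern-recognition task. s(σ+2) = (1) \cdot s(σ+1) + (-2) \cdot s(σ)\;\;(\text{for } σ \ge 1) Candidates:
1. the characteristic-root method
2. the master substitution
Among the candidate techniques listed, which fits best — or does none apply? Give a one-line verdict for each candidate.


Technique: the characteristic-root method — constant coefficients and linearity mean the ansatz r^σ reduces it to solving the characteristic polynomial.
- the characteristic-root method: yes — fits the structure here.
- the master substitution: the recursive argument is a shift of the index, not a fixed fraction of it.


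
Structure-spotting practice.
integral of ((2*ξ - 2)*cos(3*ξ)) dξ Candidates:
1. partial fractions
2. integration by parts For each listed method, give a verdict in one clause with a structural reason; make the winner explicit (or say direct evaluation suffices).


Diagnosis: integration by parts — differentiate 2*ξ - 2, integrate cos(3*ξ): each pass lowers the polynomial degree, so parts terminates.
- partial fractions: the expression is not a ratio of polynomials that decomposes further.
- integration by parts: yes, a natural case for it.


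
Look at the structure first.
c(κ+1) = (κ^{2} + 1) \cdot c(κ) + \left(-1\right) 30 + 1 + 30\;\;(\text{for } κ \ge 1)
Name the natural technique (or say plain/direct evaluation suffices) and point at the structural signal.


Method: a summation factor — because the multiplier κ^{2} + 1 is index-dependent, divide through by its running product and sum the resulting differences.


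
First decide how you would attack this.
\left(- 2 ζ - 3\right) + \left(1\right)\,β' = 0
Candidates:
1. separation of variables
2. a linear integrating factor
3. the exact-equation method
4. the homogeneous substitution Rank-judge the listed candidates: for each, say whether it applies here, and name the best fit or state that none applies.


Method: no special technique — solved for the derivative, no β appears — this is antidifferentiation in ζ wearing ODE clothing.
- separation of variables — separation is only trivially available — with the unknown absent from the slope this is a direct integration, not a separation problem.
- a linear integrating factor — with the unknown absent the integrating factor is a formality; direct integration is the working structure.
- the exact-equation method — with the unknown absent from both coefficients, the cross-partial test holds emptily — nothing for the exact method to work on.
- the homogeneous substitution: the slope changes under joint rescaling, failing the degree-zero test.


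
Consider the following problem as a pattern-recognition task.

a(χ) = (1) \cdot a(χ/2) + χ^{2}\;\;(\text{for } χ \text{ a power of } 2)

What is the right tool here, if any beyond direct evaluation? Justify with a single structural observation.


Verdict: the master substitution — the argument shrinks by the factor 2, so measure the index on a logarithmic scale and the recursion becomes a shift.


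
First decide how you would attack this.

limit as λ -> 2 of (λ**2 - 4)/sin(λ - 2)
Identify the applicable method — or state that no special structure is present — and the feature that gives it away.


Best approach: l'Hôpital's rule (0/0) — both numerator and denominator vanish at 2: the genuine 0/0 indeterminate that l'Hôpital exists for. The standard small-argument limits would also carry it; the rule is the systematic route.


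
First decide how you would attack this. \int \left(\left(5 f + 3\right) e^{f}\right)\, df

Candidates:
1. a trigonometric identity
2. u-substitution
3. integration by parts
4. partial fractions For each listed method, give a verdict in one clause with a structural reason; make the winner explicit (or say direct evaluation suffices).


Best approach: integration by parts — a polynomial 5 f + 3 against the kernel e^{f} is the signature bounded-ladder case for integration by parts.
- a trigonometric identity: with no trigonometric functions present, identity rewriting has no target.
- u-substitution — no subexpression of the integrand pairs with its own derivative as a factor — individual terms may offer their own substitutions, but any change of variable covering the whole integral would have to be constructed from outside the expression.
- integration by parts — applies; the problem has the shape this method handles.
- partial fractions — the expression is not a ratio of polynomials that decomposes further.


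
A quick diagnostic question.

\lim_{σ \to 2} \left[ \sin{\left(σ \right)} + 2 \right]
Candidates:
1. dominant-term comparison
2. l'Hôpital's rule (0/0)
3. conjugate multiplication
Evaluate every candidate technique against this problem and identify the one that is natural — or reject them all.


Verdict: no special technique — the function is continuous at 2; evaluation is itself the limit, no machinery required.
- dominant-term comparison — no dominant-degree comparison decides it.
- l'Hôpital's rule (0/0): substituting the point produces a determinate value, not a 0 over 0 clash.
- conjugate multiplication — there are no radicals in tension whose conjugate would simplify matters.


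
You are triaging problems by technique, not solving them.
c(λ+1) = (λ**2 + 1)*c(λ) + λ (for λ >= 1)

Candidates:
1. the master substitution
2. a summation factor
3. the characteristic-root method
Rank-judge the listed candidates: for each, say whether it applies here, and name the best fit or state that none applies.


Verdict: a summation factor — one-term recursion with variable weight λ**2 + 1 is solved by product normalization, not by root-finding.
- the master substitution — the recursive argument is a shift of the index, not a fixed fraction of it.
- a summation factor: applicable, and directly so.
- the characteristic-root method — the coefficients vary with the index, breaking the constant-coefficient structure the method needs.


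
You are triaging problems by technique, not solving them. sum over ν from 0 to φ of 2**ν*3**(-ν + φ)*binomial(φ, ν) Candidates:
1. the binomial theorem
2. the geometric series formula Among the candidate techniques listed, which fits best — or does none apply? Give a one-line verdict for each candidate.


Method: the binomial theorem — binomial(φ, ν) weighting matched powers of 2 and 3 is the expanded form of (2 + 3)^φ — fold it back up.
- the binomial theorem: yes — fits the structure here.
- the geometric series formula: consecutive terms are not related by a fixed multiplier.


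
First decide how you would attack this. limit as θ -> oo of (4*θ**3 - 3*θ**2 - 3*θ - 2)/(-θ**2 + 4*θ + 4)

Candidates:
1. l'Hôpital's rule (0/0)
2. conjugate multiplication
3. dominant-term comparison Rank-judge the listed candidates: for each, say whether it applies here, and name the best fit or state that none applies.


Method: dominant-term comparison — divide by the highest power of θ present: lower-order terms vanish and the dominant ratio remains.
- l'Hôpital's rule (0/0) — as a single quotient the expression runs to ∞/∞ at the limit point — an at-infinity form of the rule would apply, though the leading-growth comparison is the direct reading.
- conjugate multiplication: no difference of divergent radicals appears, so rationalizing has nothing to cancel.
- dominant-term comparison — applicable, and directly so.


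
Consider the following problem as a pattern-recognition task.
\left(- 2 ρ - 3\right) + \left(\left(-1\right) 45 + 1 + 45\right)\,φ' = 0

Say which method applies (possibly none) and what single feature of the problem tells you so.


Method: no special technique — the slope is a function of ρ alone, so integrate both sides directly.


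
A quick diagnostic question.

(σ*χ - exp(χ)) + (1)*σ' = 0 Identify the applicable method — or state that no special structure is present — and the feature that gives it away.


Technique: a linear integrating factor — the unknown enters only to the first power against a nonzero forcing term — the integrating-factor template applies directly.


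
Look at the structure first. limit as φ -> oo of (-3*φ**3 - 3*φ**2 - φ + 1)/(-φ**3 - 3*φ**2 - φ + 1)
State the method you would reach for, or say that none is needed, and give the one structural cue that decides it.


Verdict: dominant-term comparison — as φ grows, only the highest-degree terms matter — compare leading terms and read the limit off. As a single quotient, the ∞/∞ shape would yield to repeated differentiation as well — the growth comparison gets there in one look.


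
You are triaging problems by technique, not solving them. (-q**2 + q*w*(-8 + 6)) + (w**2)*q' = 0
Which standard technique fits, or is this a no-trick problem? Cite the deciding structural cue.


Best approach: the homogeneous substitution — the slope's numerator and denominator have matching total degree, so it depends only on q/w and the ratio substitution collapses it. A Bernoulli substitution is a fair alternative on this equation directly; the homogeneous reading takes it as given.


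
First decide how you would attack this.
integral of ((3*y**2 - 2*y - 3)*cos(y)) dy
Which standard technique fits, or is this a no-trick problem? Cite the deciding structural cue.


Diagnosis: integration by parts — the integrand splits as 3*y**2 - 2*y - 3 times cos(y) — repeatedly differentiating the polynomial part kills it, which is the parts ladder.


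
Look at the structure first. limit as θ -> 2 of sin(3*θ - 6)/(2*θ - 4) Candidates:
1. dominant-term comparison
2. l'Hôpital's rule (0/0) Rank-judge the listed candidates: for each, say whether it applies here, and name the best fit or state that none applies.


Verdict: l'Hôpital's rule (0/0) — the 0/0 form at 2 is the signature situation for l'Hôpital's rule. A local series expansion at the point resolves it as well; the rule is the packaged version of that step.
- dominant-term comparison — no dominant-degree comparison decides it.
- l'Hôpital's rule (0/0): yes, a natural case for it.


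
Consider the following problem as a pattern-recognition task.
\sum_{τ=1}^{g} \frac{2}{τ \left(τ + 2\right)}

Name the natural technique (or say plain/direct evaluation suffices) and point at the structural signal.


Technique: telescoping — integer-spaced poles in \frac{2}{τ \left(τ + 2\right)} are the telescoping signature in disguise.


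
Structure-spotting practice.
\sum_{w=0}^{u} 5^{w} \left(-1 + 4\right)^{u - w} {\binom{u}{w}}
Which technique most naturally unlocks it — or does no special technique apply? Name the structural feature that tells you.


Technique: the binomial theorem — the summand is term w of a binomial expansion in 5 and (-1 + 4); the whole sum is a single power.


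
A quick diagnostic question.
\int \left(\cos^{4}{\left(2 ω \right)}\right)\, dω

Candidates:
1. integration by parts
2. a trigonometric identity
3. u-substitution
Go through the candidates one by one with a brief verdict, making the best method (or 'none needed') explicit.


Method: a trigonometric identity — \cos^{4}{\left(2 ω \right)} calls for power reduction: rewrite via double angles before any antiderivative is attempted.
- integration by parts: not the natural route: no polynomial-kernel product appears — a recursive parts reduction of the trigonometric product exists, but the identity rewrite is direct.
- a trigonometric identity — applicable, and directly so.
- u-substitution — no subexpression of the integrand pairs with its own derivative as a factor — individual terms may offer their own substitutions, but any change of variable covering the whole integral would have to be constructed from outside the expression.


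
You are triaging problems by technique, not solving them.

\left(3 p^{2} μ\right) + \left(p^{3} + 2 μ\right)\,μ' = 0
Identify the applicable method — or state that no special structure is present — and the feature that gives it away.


Best approach: the exact-equation method — 3 p^{2} μ and p^{3} + 2 μ pass the exactness check on the nose, so no integrating factor in p or μ is needed at all.


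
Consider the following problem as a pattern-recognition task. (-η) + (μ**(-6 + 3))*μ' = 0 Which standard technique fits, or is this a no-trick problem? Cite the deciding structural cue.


Verdict: separation of variables — separating collects all μ-dependence with the derivative and leaves all η-dependence opposite: variables separate. An exactness check succeeds on this form as well — separation and the potential function arrive at the same answer, separation more directly.


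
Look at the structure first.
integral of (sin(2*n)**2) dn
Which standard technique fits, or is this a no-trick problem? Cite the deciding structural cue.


Method: a trigonometric identity — an even power like sin(2*n)**2 flattens under the half-angle identity into first-degree cosines you can integrate directly.


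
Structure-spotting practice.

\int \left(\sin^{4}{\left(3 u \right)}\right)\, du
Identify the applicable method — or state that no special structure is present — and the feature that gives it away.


Diagnosis: a trigonometric identity — the even exponent on \sin^{4}{\left(3 u \right)} signals one move: rewrite via cos of the doubled angle.


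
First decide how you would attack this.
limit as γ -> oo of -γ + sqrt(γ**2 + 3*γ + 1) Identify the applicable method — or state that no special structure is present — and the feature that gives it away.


Method: conjugate multiplication — an infinity-minus-infinity difference with a surviving radical — multiply by the conjugate to cancel the divergence.


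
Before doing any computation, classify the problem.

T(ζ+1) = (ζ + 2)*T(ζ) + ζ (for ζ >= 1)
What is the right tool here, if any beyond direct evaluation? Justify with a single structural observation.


Method: a summation factor — an index-dependent multiplier ζ + 2 rules out characteristic roots; a summation factor converts it to a pure difference.


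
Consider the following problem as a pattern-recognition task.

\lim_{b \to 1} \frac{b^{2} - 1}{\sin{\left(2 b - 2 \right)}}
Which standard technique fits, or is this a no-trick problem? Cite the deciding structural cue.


Diagnosis: l'Hôpital's rule (0/0) — numerator and denominator both vanish at 1 — a genuine 0/0 form, which is exactly when l'Hôpital applies. A local series expansion at the point resolves it as well; the rule is the packaged version of that step.


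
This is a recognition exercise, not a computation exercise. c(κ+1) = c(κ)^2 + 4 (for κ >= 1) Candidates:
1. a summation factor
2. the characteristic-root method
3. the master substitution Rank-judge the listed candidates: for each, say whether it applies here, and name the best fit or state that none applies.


Verdict: no special technique — the sequence value feeds back through itself nonlinearly — linear superposition fails, and every superposition-based closed form fails with it.
- a summation factor: no summation factor applies — the rule is not linear in the sequence values.
- the characteristic-root method: nonlinearity rules out exponential-mode superposition from the start.
- the master substitution: with no divided-index recursive call, reindexing by powers of a base buys nothing.


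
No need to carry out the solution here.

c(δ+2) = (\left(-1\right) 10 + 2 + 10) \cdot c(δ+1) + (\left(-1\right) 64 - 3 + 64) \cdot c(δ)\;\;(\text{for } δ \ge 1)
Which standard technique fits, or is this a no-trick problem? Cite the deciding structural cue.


Method: the characteristic-root method — every coefficient is a fixed number and the forcing is zero — substitute r^δ and read off the root equation.
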